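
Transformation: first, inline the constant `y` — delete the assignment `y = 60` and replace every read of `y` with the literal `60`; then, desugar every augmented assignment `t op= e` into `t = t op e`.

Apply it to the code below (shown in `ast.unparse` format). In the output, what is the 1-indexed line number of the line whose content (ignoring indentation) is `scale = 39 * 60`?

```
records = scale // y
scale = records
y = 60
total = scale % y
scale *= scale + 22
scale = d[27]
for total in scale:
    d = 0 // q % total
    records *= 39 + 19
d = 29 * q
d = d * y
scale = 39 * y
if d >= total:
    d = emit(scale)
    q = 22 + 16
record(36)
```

11

Transformed code:
records = scale // 60
scale = records
total = scale % 60
scale = scale * (scale + 22)
scale = d[27]
for total in scale:
    d = 0 // q % total
    records = records * (39 + 19)
d = 29 * q
d = d * 60
scale = 39 * 60
if d >= total:
    d = emit(scale)
    q = 22 + 16
record(36)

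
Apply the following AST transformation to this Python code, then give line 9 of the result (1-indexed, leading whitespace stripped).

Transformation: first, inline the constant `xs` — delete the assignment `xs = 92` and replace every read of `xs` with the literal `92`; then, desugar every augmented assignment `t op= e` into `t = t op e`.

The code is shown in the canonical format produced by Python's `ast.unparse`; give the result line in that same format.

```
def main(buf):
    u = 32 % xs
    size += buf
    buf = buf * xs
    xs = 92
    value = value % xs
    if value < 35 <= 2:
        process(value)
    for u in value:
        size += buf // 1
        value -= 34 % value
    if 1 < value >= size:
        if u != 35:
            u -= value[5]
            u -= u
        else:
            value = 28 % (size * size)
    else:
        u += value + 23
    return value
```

size = size + buf // 1

Transformed code:
def main(buf):
    u = 32 % 92
    size = size + buf
    buf = buf * 92
    value = value % 92
    if value < 35 <= 2:
        process(value)
    for u in value:
        size = size + buf // 1
        value = value - 34 % value
    if 1 < value >= size:
        if u != 35:
            u = u - value[5]
            u = u - u
        else:
            value = 28 % (size * size)
    else:
        u = u + (value + 23)
    return value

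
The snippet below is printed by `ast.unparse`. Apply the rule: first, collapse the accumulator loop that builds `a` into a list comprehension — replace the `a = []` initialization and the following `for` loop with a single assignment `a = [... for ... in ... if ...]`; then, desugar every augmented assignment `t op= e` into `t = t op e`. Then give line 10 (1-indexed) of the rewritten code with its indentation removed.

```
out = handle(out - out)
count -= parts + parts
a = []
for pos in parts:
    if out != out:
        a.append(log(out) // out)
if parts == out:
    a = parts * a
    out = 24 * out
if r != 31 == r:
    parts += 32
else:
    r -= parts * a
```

Transformed code:
out = handle(out - out)
count = count - (parts + parts)
a = [log(out) // out for pos in parts if out != out]
if parts == out:
    a = parts * a
    out = 24 * out
if r != 31 == r:
    parts = parts + 32
else:
    r = r - parts * a

r = r - parts * a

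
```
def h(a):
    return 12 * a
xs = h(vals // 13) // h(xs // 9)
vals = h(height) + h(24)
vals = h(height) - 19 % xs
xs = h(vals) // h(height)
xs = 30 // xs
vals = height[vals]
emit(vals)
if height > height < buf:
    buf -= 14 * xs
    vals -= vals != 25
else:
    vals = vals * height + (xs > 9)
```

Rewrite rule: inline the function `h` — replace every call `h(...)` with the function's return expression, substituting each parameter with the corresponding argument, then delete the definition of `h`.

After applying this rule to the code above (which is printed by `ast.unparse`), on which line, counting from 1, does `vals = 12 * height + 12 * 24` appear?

Transformed code:
xs = 12 * (vals // 13) // (12 * (xs // 9))
vals = 12 * height + 12 * 24
vals = 12 * height - 19 % xs
xs = 12 * vals // (12 * height)
xs = 30 // xs
vals = height[vals]
emit(vals)
if height > height < buf:
    buf -= 14 * xs
    vals -= vals != 25
else:
    vals = vals * height + (xs > 9)

2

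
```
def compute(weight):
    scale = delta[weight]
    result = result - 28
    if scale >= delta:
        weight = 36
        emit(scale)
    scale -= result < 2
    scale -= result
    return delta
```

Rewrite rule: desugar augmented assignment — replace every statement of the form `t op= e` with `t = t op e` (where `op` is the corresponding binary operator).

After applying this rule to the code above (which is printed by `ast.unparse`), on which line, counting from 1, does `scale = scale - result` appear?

Transformed code:
def compute(weight):
    scale = delta[weight]
    result = result - 28
    if scale >= delta:
        weight = 36
        emit(scale)
    scale = scale - (result < 2)
    scale = scale - result
    return delta

8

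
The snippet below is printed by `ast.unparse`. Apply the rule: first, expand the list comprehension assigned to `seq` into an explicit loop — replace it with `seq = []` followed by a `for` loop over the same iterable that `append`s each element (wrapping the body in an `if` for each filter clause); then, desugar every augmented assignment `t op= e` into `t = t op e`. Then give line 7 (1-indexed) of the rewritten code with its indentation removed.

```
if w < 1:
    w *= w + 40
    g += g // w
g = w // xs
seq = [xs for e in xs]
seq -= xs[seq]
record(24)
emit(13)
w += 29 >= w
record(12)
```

seq.append(xs)

Transformed code:
if w < 1:
    w = w * (w + 40)
    g = g + g // w
g = w // xs
seq = []
for e in xs:
    seq.append(xs)
seq = seq - xs[seq]
record(24)
emit(13)
w = w + (29 >= w)
record(12)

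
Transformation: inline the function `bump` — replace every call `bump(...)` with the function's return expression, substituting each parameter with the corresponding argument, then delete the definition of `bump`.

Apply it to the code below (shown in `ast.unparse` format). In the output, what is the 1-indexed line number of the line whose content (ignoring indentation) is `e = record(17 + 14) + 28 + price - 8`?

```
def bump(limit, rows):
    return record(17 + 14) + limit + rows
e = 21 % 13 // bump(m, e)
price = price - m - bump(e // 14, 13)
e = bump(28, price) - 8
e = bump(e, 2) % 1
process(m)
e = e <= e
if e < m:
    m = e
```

Transformed code:
e = 21 % 13 // (record(17 + 14) + m + e)
price = price - m - (record(17 + 14) + e // 14 + 13)
e = record(17 + 14) + 28 + price - 8
e = (record(17 + 14) + e + 2) % 1
process(m)
e = e <= e
if e < m:
    m = e

3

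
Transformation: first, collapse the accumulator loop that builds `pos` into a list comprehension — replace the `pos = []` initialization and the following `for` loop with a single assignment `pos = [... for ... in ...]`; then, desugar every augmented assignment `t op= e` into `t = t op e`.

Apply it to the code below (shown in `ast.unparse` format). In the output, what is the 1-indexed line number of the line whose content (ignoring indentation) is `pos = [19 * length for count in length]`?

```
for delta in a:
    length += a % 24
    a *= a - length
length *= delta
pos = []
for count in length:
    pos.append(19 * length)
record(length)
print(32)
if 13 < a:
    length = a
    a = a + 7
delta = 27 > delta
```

Transformed code:
for delta in a:
    length = length + a % 24
    a = a * (a - length)
length = length * delta
pos = [19 * length for count in length]
record(length)
print(32)
if 13 < a:
    length = a
    a = a + 7
delta = 27 > delta

5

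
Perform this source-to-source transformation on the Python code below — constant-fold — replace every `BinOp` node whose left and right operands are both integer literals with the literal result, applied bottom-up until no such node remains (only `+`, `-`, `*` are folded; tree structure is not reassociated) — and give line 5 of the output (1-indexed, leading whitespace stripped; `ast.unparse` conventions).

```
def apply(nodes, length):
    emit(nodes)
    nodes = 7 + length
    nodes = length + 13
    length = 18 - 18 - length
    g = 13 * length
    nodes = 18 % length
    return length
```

Transformed code:
def apply(nodes, length):
    emit(nodes)
    nodes = 7 + length
    nodes = length + 13
    length = 0 - length
    g = 13 * length
    nodes = 18 % length
    return length

length = 0 - length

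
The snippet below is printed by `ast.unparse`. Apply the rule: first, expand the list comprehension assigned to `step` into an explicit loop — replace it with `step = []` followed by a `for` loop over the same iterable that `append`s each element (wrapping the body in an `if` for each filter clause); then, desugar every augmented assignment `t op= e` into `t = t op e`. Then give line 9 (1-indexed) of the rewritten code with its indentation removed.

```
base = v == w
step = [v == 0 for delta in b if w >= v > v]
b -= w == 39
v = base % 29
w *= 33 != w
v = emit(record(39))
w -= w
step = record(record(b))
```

v = emit(record(39))

Transformed code:
base = v == w
step = []
for delta in b:
    if w >= v > v:
        step.append(v == 0)
b = b - (w == 39)
v = base % 29
w = w * (33 != w)
v = emit(record(39))
w = w - w
step = record(record(b))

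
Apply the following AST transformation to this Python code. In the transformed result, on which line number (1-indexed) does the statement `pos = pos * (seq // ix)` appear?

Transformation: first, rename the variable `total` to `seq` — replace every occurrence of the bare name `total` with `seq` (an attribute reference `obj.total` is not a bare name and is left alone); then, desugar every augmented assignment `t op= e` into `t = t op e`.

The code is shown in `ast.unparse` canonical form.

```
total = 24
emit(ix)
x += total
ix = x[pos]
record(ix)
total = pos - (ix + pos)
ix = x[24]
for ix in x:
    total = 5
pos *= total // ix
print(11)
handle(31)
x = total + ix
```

10

Transformed code:
seq = 24
emit(ix)
x = x + seq
ix = x[pos]
record(ix)
seq = pos - (ix + pos)
ix = x[24]
for ix in x:
    seq = 5
pos = pos * (seq // ix)
print(11)
handle(31)
x = seq + ix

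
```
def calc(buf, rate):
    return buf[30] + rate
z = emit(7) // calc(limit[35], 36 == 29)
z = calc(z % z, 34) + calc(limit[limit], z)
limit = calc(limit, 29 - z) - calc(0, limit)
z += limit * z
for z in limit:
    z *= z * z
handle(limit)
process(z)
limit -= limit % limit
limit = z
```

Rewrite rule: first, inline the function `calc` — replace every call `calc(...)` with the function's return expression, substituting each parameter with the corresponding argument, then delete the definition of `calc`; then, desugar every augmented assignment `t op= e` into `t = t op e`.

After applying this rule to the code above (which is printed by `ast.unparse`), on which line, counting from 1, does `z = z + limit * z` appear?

Transformed code:
z = emit(7) // (limit[35][30] + (36 == 29))
z = (z % z)[30] + 34 + (limit[limit][30] + z)
limit = limit[30] + (29 - z) - (0[30] + limit)
z = z + limit * z
for z in limit:
    z = z * (z * z)
handle(limit)
process(z)
limit = limit - limit % limit
limit = z

4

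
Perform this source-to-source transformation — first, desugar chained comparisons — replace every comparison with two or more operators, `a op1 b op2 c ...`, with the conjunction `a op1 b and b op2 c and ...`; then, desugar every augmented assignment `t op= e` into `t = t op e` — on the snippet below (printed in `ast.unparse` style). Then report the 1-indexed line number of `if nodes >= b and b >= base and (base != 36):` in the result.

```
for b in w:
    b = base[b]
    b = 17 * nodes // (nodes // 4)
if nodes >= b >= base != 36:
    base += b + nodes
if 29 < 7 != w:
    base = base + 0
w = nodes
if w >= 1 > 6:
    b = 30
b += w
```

4

Transformed code:
for b in w:
    b = base[b]
    b = 17 * nodes // (nodes // 4)
if nodes >= b and b >= base and (base != 36):
    base = base + (b + nodes)
if 29 < 7 and 7 != w:
    base = base + 0
w = nodes
if w >= 1 and 1 > 6:
    b = 30
b = b + w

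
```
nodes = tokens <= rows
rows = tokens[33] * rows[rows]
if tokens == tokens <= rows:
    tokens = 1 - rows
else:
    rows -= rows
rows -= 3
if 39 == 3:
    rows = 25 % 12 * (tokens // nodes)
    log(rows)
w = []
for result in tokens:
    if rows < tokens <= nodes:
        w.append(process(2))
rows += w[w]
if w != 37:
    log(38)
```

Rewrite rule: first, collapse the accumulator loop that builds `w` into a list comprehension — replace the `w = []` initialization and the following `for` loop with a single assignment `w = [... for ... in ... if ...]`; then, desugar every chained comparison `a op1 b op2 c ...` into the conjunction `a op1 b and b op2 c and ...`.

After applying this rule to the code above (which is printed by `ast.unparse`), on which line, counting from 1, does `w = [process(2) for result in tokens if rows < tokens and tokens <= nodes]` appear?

11

Transformed code:
nodes = tokens <= rows
rows = tokens[33] * rows[rows]
if tokens == tokens and tokens <= rows:
    tokens = 1 - rows
else:
    rows -= rows
rows -= 3
if 39 == 3:
    rows = 25 % 12 * (tokens // nodes)
    log(rows)
w = [process(2) for result in tokens if rows < tokens and tokens <= nodes]
rows += w[w]
if w != 37:
    log(38)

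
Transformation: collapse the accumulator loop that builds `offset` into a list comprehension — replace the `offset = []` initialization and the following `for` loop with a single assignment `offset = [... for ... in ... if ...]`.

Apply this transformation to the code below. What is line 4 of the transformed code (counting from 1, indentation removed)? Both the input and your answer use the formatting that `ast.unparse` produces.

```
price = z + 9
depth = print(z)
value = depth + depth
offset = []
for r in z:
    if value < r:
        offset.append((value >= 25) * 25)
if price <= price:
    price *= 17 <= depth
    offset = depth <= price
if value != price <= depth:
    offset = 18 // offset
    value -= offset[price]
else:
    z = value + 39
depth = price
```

offset = [(value >= 25) * 25 for r in z if value < r]

Transformed code:
price = z + 9
depth = print(z)
value = depth + depth
offset = [(value >= 25) * 25 for r in z if value < r]
if price <= price:
    price *= 17 <= depth
    offset = depth <= price
if value != price <= depth:
    offset = 18 // offset
    value -= offset[price]
else:
    z = value + 39
depth = price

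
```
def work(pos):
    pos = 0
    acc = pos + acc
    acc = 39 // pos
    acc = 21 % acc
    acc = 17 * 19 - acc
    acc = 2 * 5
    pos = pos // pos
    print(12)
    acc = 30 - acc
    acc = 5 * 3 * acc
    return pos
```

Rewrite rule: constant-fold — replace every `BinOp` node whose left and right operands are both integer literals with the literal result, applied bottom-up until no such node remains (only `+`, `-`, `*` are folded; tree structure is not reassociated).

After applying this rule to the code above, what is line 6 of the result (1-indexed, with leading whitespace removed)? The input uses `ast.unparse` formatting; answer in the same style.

acc = 323 - acc

Transformed code:
def work(pos):
    pos = 0
    acc = pos + acc
    acc = 39 // pos
    acc = 21 % acc
    acc = 323 - acc
    acc = 10
    pos = pos // pos
    print(12)
    acc = 30 - acc
    acc = 15 * acc
    return pos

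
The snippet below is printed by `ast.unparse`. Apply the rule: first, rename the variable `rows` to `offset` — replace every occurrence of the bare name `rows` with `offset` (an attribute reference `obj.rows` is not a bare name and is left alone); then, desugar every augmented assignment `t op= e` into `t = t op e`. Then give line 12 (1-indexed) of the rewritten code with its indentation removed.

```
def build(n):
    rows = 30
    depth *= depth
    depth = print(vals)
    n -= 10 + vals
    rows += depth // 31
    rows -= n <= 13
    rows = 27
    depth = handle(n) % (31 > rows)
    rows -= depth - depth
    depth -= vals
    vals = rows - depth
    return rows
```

Transformed code:
def build(n):
    offset = 30
    depth = depth * depth
    depth = print(vals)
    n = n - (10 + vals)
    offset = offset + depth // 31
    offset = offset - (n <= 13)
    offset = 27
    depth = handle(n) % (31 > offset)
    offset = offset - (depth - depth)
    depth = depth - vals
    vals = offset - depth
    return offset

vals = offset - depth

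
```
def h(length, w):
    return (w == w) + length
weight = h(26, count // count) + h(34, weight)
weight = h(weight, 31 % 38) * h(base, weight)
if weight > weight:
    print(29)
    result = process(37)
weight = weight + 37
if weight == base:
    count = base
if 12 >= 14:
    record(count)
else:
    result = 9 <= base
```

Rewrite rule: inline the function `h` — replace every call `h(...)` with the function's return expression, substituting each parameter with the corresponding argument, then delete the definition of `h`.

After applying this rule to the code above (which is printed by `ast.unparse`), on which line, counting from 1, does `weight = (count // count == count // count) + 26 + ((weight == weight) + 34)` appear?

1

Transformed code:
weight = (count // count == count // count) + 26 + ((weight == weight) + 34)
weight = ((31 % 38 == 31 % 38) + weight) * ((weight == weight) + base)
if weight > weight:
    print(29)
    result = process(37)
weight = weight + 37
if weight == base:
    count = base
if 12 >= 14:
    record(count)
else:
    result = 9 <= base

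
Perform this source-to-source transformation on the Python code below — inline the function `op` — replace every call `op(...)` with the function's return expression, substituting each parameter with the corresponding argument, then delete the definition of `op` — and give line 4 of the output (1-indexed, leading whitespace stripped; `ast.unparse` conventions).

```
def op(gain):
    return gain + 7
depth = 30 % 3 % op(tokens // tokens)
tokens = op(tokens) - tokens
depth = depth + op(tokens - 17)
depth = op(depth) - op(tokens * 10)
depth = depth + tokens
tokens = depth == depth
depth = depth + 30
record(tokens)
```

depth = depth + 7 - (tokens * 10 + 7)

Transformed code:
depth = 30 % 3 % (tokens // tokens + 7)
tokens = tokens + 7 - tokens
depth = depth + (tokens - 17 + 7)
depth = depth + 7 - (tokens * 10 + 7)
depth = depth + tokens
tokens = depth == depth
depth = depth + 30
record(tokens)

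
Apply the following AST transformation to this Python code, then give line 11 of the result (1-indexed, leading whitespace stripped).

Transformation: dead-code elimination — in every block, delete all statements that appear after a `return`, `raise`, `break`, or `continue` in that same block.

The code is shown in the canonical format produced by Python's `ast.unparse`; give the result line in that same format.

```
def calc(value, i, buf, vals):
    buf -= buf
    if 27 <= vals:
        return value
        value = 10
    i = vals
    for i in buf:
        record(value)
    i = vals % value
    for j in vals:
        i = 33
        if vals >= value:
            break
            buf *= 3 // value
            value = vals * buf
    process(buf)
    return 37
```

if vals >= value:

Transformed code:
def calc(value, i, buf, vals):
    buf -= buf
    if 27 <= vals:
        return value
    i = vals
    for i in buf:
        record(value)
    i = vals % value
    for j in vals:
        i = 33
        if vals >= value:
            break
    process(buf)
    return 37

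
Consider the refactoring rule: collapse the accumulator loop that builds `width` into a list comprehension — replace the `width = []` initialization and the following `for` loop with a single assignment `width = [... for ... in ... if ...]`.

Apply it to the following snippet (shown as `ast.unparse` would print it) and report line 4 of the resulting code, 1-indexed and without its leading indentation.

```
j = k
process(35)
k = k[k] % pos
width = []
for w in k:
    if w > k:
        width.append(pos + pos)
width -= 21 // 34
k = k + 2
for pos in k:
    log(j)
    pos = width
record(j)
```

width = [pos + pos for w in k if w > k]

Transformed code:
j = k
process(35)
k = k[k] % pos
width = [pos + pos for w in k if w > k]
width -= 21 // 34
k = k + 2
for pos in k:
    log(j)
    pos = width
record(j)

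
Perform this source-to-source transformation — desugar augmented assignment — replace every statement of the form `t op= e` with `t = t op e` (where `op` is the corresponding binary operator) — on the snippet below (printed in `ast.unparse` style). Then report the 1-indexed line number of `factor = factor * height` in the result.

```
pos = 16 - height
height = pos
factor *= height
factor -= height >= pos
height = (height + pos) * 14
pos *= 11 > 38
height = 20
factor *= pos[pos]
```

3

Transformed code:
pos = 16 - height
height = pos
factor = factor * height
factor = factor - (height >= pos)
height = (height + pos) * 14
pos = pos * (11 > 38)
height = 20
factor = factor * pos[pos]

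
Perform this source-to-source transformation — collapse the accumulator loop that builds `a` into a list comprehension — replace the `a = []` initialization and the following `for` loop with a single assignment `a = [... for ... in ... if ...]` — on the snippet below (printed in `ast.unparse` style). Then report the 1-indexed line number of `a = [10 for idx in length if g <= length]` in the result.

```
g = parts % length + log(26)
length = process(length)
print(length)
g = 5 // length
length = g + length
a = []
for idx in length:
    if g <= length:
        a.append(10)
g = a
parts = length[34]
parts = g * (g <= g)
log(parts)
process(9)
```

6

Transformed code:
g = parts % length + log(26)
length = process(length)
print(length)
g = 5 // length
length = g + length
a = [10 for idx in length if g <= length]
g = a
parts = length[34]
parts = g * (g <= g)
log(parts)
process(9)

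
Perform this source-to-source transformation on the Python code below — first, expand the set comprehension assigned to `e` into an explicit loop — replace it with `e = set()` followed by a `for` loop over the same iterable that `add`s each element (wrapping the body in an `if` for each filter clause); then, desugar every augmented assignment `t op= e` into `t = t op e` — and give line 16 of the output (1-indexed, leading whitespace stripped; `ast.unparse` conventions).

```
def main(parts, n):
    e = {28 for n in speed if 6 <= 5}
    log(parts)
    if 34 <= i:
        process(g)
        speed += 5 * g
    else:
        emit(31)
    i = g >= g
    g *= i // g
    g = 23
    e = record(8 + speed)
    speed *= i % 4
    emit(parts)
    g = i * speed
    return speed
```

Transformed code:
def main(parts, n):
    e = set()
    for n in speed:
        if 6 <= 5:
            e.add(28)
    log(parts)
    if 34 <= i:
        process(g)
        speed = speed + 5 * g
    else:
        emit(31)
    i = g >= g
    g = g * (i // g)
    g = 23
    e = record(8 + speed)
    speed = speed * (i % 4)
    emit(parts)
    g = i * speed
    return speed

speed = speed * (i % 4)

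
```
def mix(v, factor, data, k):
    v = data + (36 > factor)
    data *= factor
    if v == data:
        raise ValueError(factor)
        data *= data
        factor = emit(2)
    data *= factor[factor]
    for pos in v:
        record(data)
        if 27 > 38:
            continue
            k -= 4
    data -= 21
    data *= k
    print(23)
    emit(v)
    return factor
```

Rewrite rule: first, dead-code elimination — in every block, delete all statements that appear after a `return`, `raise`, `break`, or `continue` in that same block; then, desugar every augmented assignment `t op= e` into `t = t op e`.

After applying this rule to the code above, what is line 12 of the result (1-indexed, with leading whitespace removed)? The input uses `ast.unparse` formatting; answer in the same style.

Transformed code:
def mix(v, factor, data, k):
    v = data + (36 > factor)
    data = data * factor
    if v == data:
        raise ValueError(factor)
    data = data * factor[factor]
    for pos in v:
        record(data)
        if 27 > 38:
            continue
    data = data - 21
    data = data * k
    print(23)
    emit(v)
    return factor

data = data * k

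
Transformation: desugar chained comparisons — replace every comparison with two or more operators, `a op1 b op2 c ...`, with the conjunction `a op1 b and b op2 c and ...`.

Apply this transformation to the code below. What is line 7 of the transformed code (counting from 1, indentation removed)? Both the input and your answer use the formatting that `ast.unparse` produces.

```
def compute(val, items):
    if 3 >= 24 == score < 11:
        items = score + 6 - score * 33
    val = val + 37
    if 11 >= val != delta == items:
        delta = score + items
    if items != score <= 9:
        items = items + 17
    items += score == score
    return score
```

Transformed code:
def compute(val, items):
    if 3 >= 24 and 24 == score and (score < 11):
        items = score + 6 - score * 33
    val = val + 37
    if 11 >= val and val != delta and (delta == items):
        delta = score + items
    if items != score and score <= 9:
        items = items + 17
    items += score == score
    return score

if items != score and score <= 9:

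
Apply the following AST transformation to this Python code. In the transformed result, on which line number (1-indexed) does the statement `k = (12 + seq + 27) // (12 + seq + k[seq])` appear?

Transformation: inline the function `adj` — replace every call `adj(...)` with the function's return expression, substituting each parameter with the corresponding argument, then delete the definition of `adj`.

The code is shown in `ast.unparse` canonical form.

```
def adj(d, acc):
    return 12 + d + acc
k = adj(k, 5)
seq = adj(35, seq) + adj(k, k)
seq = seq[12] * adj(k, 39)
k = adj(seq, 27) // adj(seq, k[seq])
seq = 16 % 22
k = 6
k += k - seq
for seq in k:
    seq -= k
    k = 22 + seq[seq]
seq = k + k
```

Transformed code:
k = 12 + k + 5
seq = 12 + 35 + seq + (12 + k + k)
seq = seq[12] * (12 + k + 39)
k = (12 + seq + 27) // (12 + seq + k[seq])
seq = 16 % 22
k = 6
k += k - seq
for seq in k:
    seq -= k
    k = 22 + seq[seq]
seq = k + k

4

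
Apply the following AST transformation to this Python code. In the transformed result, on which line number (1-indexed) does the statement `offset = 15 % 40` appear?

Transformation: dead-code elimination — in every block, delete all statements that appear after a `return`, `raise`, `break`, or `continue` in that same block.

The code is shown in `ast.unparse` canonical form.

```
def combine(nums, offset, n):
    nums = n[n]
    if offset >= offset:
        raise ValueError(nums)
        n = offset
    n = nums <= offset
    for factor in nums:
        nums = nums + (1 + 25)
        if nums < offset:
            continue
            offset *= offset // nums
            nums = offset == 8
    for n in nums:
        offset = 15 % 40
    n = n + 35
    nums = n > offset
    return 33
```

11

Transformed code:
def combine(nums, offset, n):
    nums = n[n]
    if offset >= offset:
        raise ValueError(nums)
    n = nums <= offset
    for factor in nums:
        nums = nums + (1 + 25)
        if nums < offset:
            continue
    for n in nums:
        offset = 15 % 40
    n = n + 35
    nums = n > offset
    return 33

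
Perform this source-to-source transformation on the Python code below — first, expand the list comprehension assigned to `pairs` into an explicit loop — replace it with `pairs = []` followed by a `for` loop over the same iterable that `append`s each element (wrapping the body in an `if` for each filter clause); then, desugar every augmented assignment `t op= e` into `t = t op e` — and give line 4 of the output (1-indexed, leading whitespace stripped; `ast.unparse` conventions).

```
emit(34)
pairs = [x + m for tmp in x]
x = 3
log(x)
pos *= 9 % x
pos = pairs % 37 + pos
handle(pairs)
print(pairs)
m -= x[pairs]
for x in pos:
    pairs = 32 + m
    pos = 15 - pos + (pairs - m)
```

pairs.append(x + m)

Transformed code:
emit(34)
pairs = []
for tmp in x:
    pairs.append(x + m)
x = 3
log(x)
pos = pos * (9 % x)
pos = pairs % 37 + pos
handle(pairs)
print(pairs)
m = m - x[pairs]
for x in pos:
    pairs = 32 + m
    pos = 15 - pos + (pairs - m)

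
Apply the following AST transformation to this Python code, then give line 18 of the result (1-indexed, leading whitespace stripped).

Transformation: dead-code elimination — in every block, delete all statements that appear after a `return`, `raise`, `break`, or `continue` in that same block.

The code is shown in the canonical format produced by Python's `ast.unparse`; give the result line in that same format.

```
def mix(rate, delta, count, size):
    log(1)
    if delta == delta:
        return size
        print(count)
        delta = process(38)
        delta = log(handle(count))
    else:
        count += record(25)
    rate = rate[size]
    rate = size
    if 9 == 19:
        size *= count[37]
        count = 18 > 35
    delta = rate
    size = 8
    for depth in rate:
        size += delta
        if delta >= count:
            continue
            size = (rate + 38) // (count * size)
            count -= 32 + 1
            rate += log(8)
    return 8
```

return 8

Transformed code:
def mix(rate, delta, count, size):
    log(1)
    if delta == delta:
        return size
    else:
        count += record(25)
    rate = rate[size]
    rate = size
    if 9 == 19:
        size *= count[37]
        count = 18 > 35
    delta = rate
    size = 8
    for depth in rate:
        size += delta
        if delta >= count:
            continue
    return 8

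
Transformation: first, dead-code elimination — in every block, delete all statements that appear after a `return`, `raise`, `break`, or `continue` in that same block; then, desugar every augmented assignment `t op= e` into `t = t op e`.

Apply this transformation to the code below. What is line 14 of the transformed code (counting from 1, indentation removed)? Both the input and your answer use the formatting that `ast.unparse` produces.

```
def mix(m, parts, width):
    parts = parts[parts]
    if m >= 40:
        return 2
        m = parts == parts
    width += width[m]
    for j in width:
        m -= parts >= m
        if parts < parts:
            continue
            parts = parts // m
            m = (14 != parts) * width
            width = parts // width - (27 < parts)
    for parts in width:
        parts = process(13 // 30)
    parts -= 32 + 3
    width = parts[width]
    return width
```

Transformed code:
def mix(m, parts, width):
    parts = parts[parts]
    if m >= 40:
        return 2
    width = width + width[m]
    for j in width:
        m = m - (parts >= m)
        if parts < parts:
            continue
    for parts in width:
        parts = process(13 // 30)
    parts = parts - (32 + 3)
    width = parts[width]
    return width

return width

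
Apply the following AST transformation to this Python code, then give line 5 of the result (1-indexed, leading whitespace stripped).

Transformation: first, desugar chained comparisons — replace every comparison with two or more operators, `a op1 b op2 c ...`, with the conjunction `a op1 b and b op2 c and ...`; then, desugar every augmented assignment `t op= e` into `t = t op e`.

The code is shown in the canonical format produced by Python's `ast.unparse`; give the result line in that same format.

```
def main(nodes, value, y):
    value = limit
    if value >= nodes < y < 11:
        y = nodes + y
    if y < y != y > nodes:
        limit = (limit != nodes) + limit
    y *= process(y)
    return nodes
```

Transformed code:
def main(nodes, value, y):
    value = limit
    if value >= nodes and nodes < y and (y < 11):
        y = nodes + y
    if y < y and y != y and (y > nodes):
        limit = (limit != nodes) + limit
    y = y * process(y)
    return nodes

if y < y and y != y and (y > nodes):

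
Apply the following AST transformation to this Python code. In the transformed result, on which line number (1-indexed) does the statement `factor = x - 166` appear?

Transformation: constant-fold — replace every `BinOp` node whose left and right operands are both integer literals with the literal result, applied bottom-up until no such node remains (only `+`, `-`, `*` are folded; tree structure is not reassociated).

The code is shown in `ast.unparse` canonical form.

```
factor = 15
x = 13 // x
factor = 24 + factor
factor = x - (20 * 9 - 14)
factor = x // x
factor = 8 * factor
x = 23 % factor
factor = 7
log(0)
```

4

Transformed code:
factor = 15
x = 13 // x
factor = 24 + factor
factor = x - 166
factor = x // x
factor = 8 * factor
x = 23 % factor
factor = 7
log(0)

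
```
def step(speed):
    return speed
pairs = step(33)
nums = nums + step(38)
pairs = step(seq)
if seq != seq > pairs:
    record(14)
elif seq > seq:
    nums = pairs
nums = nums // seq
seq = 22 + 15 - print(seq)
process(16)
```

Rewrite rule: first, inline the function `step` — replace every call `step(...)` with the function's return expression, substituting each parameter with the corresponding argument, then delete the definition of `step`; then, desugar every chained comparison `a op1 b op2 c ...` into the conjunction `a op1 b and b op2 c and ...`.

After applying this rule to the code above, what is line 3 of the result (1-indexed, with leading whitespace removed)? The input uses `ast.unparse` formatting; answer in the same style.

pairs = seq

Transformed code:
pairs = 33
nums = nums + 38
pairs = seq
if seq != seq and seq > pairs:
    record(14)
elif seq > seq:
    nums = pairs
nums = nums // seq
seq = 22 + 15 - print(seq)
process(16)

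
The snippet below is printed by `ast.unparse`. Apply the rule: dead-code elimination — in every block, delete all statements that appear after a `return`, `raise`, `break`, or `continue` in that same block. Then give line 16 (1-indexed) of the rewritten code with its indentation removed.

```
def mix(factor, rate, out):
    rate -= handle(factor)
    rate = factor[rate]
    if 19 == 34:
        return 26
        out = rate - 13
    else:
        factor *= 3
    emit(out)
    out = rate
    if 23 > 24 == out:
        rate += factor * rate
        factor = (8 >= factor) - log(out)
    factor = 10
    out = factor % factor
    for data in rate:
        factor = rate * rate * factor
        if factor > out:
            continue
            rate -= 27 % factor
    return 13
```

Transformed code:
def mix(factor, rate, out):
    rate -= handle(factor)
    rate = factor[rate]
    if 19 == 34:
        return 26
    else:
        factor *= 3
    emit(out)
    out = rate
    if 23 > 24 == out:
        rate += factor * rate
        factor = (8 >= factor) - log(out)
    factor = 10
    out = factor % factor
    for data in rate:
        factor = rate * rate * factor
        if factor > out:
            continue
    return 13

factor = rate * rate * factor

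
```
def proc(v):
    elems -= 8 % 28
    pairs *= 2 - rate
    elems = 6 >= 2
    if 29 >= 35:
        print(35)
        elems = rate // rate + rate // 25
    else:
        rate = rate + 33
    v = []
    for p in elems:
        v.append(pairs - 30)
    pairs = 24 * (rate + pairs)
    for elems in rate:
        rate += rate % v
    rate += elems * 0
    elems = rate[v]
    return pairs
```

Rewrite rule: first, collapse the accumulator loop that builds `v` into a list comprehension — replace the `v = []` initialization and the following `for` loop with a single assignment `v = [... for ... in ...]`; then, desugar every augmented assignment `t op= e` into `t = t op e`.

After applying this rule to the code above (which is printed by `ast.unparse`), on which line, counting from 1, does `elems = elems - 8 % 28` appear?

2

Transformed code:
def proc(v):
    elems = elems - 8 % 28
    pairs = pairs * (2 - rate)
    elems = 6 >= 2
    if 29 >= 35:
        print(35)
        elems = rate // rate + rate // 25
    else:
        rate = rate + 33
    v = [pairs - 30 for p in elems]
    pairs = 24 * (rate + pairs)
    for elems in rate:
        rate = rate + rate % v
    rate = rate + elems * 0
    elems = rate[v]
    return pairs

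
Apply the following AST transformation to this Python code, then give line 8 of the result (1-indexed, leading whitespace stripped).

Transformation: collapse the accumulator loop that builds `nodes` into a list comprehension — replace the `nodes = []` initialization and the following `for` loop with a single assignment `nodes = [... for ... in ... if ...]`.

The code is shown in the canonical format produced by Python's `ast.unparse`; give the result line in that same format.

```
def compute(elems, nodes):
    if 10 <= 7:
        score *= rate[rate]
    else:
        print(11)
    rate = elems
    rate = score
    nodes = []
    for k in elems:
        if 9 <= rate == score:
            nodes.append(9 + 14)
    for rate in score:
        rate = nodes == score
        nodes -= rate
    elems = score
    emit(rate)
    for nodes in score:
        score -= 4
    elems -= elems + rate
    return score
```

Transformed code:
def compute(elems, nodes):
    if 10 <= 7:
        score *= rate[rate]
    else:
        print(11)
    rate = elems
    rate = score
    nodes = [9 + 14 for k in elems if 9 <= rate == score]
    for rate in score:
        rate = nodes == score
        nodes -= rate
    elems = score
    emit(rate)
    for nodes in score:
        score -= 4
    elems -= elems + rate
    return score

nodes = [9 + 14 for k in elems if 9 <= rate == score]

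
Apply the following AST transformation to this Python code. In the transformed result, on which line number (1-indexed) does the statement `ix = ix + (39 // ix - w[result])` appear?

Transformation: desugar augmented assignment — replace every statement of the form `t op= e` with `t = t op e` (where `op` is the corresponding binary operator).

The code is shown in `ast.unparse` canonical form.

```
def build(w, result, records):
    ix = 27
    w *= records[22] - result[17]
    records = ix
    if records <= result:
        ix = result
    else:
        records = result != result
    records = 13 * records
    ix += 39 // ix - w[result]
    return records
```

10

Transformed code:
def build(w, result, records):
    ix = 27
    w = w * (records[22] - result[17])
    records = ix
    if records <= result:
        ix = result
    else:
        records = result != result
    records = 13 * records
    ix = ix + (39 // ix - w[result])
    return records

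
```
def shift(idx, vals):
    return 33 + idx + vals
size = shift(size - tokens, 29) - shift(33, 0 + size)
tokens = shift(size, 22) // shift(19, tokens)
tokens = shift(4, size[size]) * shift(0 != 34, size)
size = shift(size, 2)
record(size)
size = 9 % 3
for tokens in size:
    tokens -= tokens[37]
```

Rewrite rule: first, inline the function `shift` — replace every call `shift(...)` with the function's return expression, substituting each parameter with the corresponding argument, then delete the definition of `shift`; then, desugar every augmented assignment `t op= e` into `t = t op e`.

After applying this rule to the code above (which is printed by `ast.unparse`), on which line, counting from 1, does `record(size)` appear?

5

Transformed code:
size = 33 + (size - tokens) + 29 - (33 + 33 + (0 + size))
tokens = (33 + size + 22) // (33 + 19 + tokens)
tokens = (33 + 4 + size[size]) * (33 + (0 != 34) + size)
size = 33 + size + 2
record(size)
size = 9 % 3
for tokens in size:
    tokens = tokens - tokens[37]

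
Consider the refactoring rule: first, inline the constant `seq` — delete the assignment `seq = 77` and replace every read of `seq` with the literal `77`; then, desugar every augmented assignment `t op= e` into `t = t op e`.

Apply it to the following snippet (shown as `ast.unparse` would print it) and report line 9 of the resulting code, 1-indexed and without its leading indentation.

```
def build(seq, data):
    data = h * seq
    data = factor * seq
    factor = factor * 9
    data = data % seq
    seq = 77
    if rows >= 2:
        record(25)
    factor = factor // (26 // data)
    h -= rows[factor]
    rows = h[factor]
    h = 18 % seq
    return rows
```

Transformed code:
def build(seq, data):
    data = h * 77
    data = factor * 77
    factor = factor * 9
    data = data % 77
    if rows >= 2:
        record(25)
    factor = factor // (26 // data)
    h = h - rows[factor]
    rows = h[factor]
    h = 18 % 77
    return rows

h = h - rows[factor]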